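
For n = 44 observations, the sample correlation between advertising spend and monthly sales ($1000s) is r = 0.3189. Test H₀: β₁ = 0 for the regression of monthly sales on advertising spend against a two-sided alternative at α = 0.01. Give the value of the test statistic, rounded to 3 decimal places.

t = r·√(n − 2)/√(1 − r²) = 0.3189·√42/√0.898303 = 2.181.
df = n − 2 = 42.
Two-sided p ≈ 0.0349, which is ≥ 0.01, so fail to reject H₀.
The data do not give significant evidence of a linear association between advertising spend and monthly sales.

t = 2.181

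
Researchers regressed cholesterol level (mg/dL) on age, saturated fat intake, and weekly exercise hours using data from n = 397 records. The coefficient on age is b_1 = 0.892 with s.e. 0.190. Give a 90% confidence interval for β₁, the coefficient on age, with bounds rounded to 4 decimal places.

df = n − k − 1 = 397 − 3 − 1 = 393.
t* = t_{0.05, 393} = 1.64874.
Margin = t* × SE = 1.64874 × 0.190 = 0.313261.
CI: 0.892 ± 0.313261 → (0.5787, 1.2053).
With 90% confidence, each one-unit increase in age is associated with a change of between 0.5787 and 1.2053 mg/dL in cholesterol level, holding the other predictors fixed.

(0.5787, 1.2053)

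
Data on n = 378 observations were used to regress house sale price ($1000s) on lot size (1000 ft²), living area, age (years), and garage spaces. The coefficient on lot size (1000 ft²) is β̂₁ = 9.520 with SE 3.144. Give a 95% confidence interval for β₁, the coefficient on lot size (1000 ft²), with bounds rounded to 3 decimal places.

(3.338, 15.702)

df = n − k − 1 = 378 − 4 − 1 = 373.
t* = t_{0.025, 373} = 1.966344.
Margin = t* × SE = 1.966344 × 3.144 = 6.18219.
CI: 9.520 ± 6.18219 → (3.338, 15.702).
With 95% confidence, each one-unit increase in lot size (1000 ft²) is associated with a change of between 3.338 and 15.702 $1000s in house sale price, holding the other predictors fixed.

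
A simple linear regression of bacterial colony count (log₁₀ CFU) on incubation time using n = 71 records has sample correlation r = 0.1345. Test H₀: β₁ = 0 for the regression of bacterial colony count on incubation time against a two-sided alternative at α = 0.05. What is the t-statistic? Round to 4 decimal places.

t = 1.1275

t = r·√(n − 2)/√(1 − r²) = 0.1345·√69/√0.98191 = 1.1275.
df = n − 2 = 69.
Two-sided p ≈ 0.2634, which is ≥ 0.05, so fail to reject H₀.
The data do not give significant evidence of a linear association between incubation time and bacterial colony count.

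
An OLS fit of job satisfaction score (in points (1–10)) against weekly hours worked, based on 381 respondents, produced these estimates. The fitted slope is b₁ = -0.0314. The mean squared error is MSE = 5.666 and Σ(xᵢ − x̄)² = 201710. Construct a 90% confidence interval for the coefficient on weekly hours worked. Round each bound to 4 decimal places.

SE(b₁) = √(MSE/Sₓₓ) = √(5.666/201710) = 0.00529998.
df = n − 2 = 379.
t* = t_{0.05, 379} = 1.648884.
Margin = t* × SE = 1.648884 × 0.00529998 = 0.008739.
CI: -0.0314 ± 0.008739 → (-0.0401, -0.0227).
With 90% confidence, each one-unit increase in weekly hours worked is associated with a change of between -0.0401 and -0.0227 points (1–10) in job satisfaction score.

(-0.0401, -0.0227)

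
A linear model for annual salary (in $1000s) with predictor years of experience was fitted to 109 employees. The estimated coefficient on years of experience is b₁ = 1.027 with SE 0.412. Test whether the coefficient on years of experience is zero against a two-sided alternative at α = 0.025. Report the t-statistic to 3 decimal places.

t = 2.493

H₀: β₁ = 0 vs H₁: β₁ ≠ 0.
t = (b₁ − β₁⁰)/SE = 1.027 / 0.412 = 2.493.
df = n − 2 = 109 − 2 = 107.
Two-sided p ≈ 0.0142, which is < 0.025, so reject H₀.
There is evidence that years of experience is associated with annual salary.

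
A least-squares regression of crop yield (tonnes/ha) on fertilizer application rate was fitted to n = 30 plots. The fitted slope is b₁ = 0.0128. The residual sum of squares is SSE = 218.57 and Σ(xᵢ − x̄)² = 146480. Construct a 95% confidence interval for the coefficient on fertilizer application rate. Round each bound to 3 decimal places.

(-0.002, 0.028)

MSE = SSE/(n − 2) = 218.57/28 = 7.80607.
SE(b₁) = √(MSE/Sₓₓ) = √(7.80607/146480) = 0.00730007.
df = n − 2 = 28.
t* = t_{0.025, 28} = 2.048407.
Margin = t* × SE = 2.048407 × 0.00730007 = 0.01495.
CI: 0.0128 ± 0.01495 → (-0.002, 0.028).
With 95% confidence, each one-unit increase in fertilizer application rate is associated with a change of between -0.002 and 0.028 tonnes/ha in crop yield.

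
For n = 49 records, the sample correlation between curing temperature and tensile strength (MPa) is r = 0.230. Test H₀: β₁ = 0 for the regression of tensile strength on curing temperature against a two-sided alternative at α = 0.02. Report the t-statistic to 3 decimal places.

t = 1.620

t = r·√(n − 2)/√(1 − r²) = 0.230·√47/√0.9471 = 1.620.
df = n − 2 = 47.
Two-sided p ≈ 0.1119, which is ≥ 0.02, so fail to reject H₀.
The data do not give significant evidence of a linear association between curing temperature and tensile strength.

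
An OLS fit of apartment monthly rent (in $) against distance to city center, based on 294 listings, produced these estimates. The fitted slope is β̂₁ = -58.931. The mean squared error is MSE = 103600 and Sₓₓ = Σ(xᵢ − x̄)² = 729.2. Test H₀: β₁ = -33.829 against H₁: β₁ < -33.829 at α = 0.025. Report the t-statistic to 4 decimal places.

SE(β̂₁) = √(MSE/Sₓₓ) = √(103600/729.2) = 11.9195.
t = (-58.931 − (-33.829)) / 11.9195 = -2.1060.
df = n − 2 = 292.
One-sided p ≈ 0.0180, which is < 0.025, so reject H₀.
There is evidence that the true slope on distance to city center is below -33.829 $ per unit.

t = -2.1060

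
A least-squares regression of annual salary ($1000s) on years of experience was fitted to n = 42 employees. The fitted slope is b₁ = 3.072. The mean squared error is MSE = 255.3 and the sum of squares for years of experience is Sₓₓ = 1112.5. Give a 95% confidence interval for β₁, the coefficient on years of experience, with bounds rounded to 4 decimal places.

(2.1038, 4.0402)

SE(b₁) = √(MSE/Sₓₓ) = √(255.3/1112.5) = 0.479044.
df = n − 2 = 40.
t* = t_{0.025, 40} = 2.021075.
Margin = t* × SE = 2.021075 × 0.479044 = 0.968184.
CI: 3.072 ± 0.968184 → (2.1038, 4.0402).
With 95% confidence, each one-unit increase in years of experience is associated with a change of between 2.1038 and 4.0402 $1000s in annual salary.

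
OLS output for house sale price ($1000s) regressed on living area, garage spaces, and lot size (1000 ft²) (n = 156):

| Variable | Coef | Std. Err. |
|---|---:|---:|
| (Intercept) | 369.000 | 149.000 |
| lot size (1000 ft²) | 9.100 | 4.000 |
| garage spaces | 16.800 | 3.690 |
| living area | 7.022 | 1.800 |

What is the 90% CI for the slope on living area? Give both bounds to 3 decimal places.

Read off: b = 7.022, SE = 1.800 for living area.
df = n − k − 1 = 156 − 3 − 1 = 152.
t* = t_{0.05, 152} = 1.65494.
Margin = t* × SE = 1.65494 × 1.800 = 2.97889.
CI: 7.022 ± 2.97889 → (4.043, 10.001).

(4.043, 10.001)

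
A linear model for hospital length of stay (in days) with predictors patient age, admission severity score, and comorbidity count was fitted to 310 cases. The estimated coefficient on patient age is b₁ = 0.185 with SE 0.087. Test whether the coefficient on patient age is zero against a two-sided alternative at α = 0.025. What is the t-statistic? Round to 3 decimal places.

t = 2.126

H₀: β₁ = 0 vs H₁: β₁ ≠ 0.
t = (b₁ − β₁⁰)/SE = 0.185 / 0.087 = 2.126.
df = n − k − 1 = 310 − 3 − 1 = 306.
Two-sided p ≈ 0.0343, which is ≥ 0.025, so fail to reject H₀.
The data do not give significant evidence of an association between patient age and hospital length of stay, after adjusting for the other predictors.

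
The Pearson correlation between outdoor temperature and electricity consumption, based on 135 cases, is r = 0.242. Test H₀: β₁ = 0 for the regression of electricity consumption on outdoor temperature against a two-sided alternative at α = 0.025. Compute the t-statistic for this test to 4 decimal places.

t = r·√(n − 2)/√(1 − r²) = 0.242·√133/√0.941436 = 2.8764.
df = n − 2 = 133.
Two-sided p ≈ 0.0047, which is < 0.025, so reject H₀.
There is evidence of a linear association between outdoor temperature and electricity consumption.

t = 2.8764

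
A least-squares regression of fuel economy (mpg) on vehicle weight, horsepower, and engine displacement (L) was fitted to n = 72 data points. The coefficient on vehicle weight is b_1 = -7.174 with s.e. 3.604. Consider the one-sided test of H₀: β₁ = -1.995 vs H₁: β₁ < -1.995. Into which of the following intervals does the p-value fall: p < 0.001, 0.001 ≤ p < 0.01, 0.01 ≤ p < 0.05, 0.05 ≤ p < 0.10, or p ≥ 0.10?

t = (-7.174 − (-1.995)) / 3.604 = -1.437.
df = n − k − 1 = 72 − 3 − 1 = 68.
One-sided p = P(T_{68} < t) ≈ 0.0776.
So 0.05 ≤ p < 0.10.

0.05 ≤ p < 0.10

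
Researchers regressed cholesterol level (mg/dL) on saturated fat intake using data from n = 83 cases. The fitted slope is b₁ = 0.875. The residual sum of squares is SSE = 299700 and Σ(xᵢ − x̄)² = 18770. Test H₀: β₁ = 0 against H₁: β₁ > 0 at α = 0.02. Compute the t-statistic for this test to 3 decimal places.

MSE = SSE/(n − 2) = 299700/81 = 3700.
SE(b₁) = √(MSE/Sₓₓ) = √(3700/18770) = 0.443985.
t = 0.875 / 0.443985 = 1.971.
df = n − 2 = 81.
One-sided p ≈ 0.0261, which is ≥ 0.02, so fail to reject H₀.
The data do not give significant evidence that the true slope on saturated fat intake is positive.

t = 1.971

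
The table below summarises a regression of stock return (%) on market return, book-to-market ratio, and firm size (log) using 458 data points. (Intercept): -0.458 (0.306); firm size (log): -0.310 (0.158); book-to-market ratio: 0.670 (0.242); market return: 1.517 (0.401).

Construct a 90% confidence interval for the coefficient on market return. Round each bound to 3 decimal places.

Read off: b = 1.517, SE = 0.401 for market return.
df = n − k − 1 = 458 − 3 − 1 = 454.
t* = t_{0.05, 454} = 1.648217.
Margin = t* × SE = 1.648217 × 0.401 = 0.66093.
CI: 1.517 ± 0.66093 → (0.856, 2.178).

(0.856, 2.178)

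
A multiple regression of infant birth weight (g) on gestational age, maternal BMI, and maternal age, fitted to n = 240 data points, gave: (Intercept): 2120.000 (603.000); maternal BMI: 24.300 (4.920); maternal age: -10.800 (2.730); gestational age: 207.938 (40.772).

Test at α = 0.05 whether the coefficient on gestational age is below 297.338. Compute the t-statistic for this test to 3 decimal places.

t = -2.193

Read off: b = 207.938, SE = 40.772 for gestational age.
H₀: β₁ = 297.338 vs H₁: β₁ < 297.338.
t = (207.938 − 297.338) / 40.772 = -2.193.
df = n − k − 1 = 240 − 3 − 1 = 236.
One-sided p ≈ 0.0147, which is < 0.05, so reject H₀.
There is evidence that the true slope on gestational age is below 297.338 g per unit, holding the other predictors fixed.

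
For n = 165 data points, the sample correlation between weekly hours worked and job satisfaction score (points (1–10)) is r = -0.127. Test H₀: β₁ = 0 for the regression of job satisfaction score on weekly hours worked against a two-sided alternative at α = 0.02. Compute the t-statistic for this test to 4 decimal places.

t = r·√(n − 2)/√(1 − r²) = -0.127·√163/√0.983871 = -1.6347.
df = n − 2 = 163.
Two-sided p ≈ 0.1040, which is ≥ 0.02, so fail to reject H₀.
The data do not give significant evidence of a linear association between weekly hours worked and job satisfaction score.

t = -1.6347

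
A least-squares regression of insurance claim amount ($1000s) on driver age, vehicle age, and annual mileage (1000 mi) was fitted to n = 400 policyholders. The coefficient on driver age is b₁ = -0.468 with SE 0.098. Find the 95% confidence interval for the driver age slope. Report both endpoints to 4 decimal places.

df = n − k − 1 = 400 − 3 − 1 = 396.
t* = t_{0.025, 396} = 1.965973.
Margin = t* × SE = 1.965973 × 0.098 = 0.192665.
CI: -0.468 ± 0.192665 → (-0.6607, -0.2753).
With 95% confidence, each one-unit increase in driver age is associated with a change of between -0.6607 and -0.2753 $1000s in insurance claim amount, holding the other predictors fixed.

(-0.6607, -0.2753)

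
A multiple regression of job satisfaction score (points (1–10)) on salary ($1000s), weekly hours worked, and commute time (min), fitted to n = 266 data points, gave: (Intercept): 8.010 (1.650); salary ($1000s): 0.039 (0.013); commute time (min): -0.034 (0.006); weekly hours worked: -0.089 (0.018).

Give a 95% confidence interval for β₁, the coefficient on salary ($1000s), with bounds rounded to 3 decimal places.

(0.013, 0.065)

Read off: b = 0.039, SE = 0.013 for salary ($1000s).
df = n − k − 1 = 266 − 3 − 1 = 262.
t* = t_{0.025, 262} = 1.96906.
Margin = t* × SE = 1.96906 × 0.013 = 0.02560.
CI: 0.039 ± 0.02560 → (0.013, 0.065).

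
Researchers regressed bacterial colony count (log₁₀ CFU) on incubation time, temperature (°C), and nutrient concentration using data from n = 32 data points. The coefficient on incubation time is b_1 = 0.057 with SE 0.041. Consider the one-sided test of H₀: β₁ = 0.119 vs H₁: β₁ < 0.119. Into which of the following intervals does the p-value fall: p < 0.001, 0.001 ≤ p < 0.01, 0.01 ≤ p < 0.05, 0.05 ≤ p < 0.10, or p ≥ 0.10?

t = (0.057 − 0.119) / 0.041 = -1.512.
df = n − k − 1 = 32 − 3 − 1 = 28.
One-sided p = P(T_{28} < t) ≈ 0.0708.
So 0.05 ≤ p < 0.10.

0.05 ≤ p < 0.10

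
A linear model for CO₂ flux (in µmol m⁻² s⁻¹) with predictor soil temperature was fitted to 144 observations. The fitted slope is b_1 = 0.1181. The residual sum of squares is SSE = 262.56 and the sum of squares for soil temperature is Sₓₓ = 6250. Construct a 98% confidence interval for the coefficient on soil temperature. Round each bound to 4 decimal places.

MSE = SSE/(n − 2) = 262.56/142 = 1.84901.
SE(b_1) = √(MSE/Sₓₓ) = √(1.84901/6250) = 0.0172001.
df = n − 2 = 142.
t* = t_{0.01, 142} = 2.352895.
Margin = t* × SE = 2.352895 × 0.0172001 = 0.040470.
CI: 0.1181 ± 0.040470 → (0.0776, 0.1586).
With 98% confidence, each one-unit increase in soil temperature is associated with a change of between 0.0776 and 0.1586 µmol m⁻² s⁻¹ in CO₂ flux.

(0.0776, 0.1586)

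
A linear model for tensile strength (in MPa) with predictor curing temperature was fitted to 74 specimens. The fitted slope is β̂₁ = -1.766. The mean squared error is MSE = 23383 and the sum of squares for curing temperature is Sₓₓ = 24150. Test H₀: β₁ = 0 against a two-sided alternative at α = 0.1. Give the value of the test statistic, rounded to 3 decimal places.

t = -1.795

SE(β̂₁) = √(MSE/Sₓₓ) = √(23383/24150) = 0.983992.
t = -1.766 / 0.983992 = -1.795.
df = n − 2 = 72.
Two-sided p ≈ 0.0769, which is < 0.1, so reject H₀.
There is evidence that curing temperature is associated with tensile strength.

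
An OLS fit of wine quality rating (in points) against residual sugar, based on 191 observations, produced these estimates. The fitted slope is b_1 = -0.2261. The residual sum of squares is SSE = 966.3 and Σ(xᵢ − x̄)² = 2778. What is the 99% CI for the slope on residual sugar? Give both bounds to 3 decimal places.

(-0.338, -0.114)

MSE = SSE/(n − 2) = 966.3/189 = 5.1127.
SE(b_1) = √(MSE/Sₓₓ) = √(5.1127/2778) = 0.0429002.
df = n − 2 = 189.
t* = t_{0.005, 189} = 2.602092.
Margin = t* × SE = 2.602092 × 0.0429002 = 0.11163.
CI: -0.2261 ± 0.11163 → (-0.338, -0.114).
With 99% confidence, each one-unit increase in residual sugar is associated with a change of between -0.338 and -0.114 points in wine quality rating.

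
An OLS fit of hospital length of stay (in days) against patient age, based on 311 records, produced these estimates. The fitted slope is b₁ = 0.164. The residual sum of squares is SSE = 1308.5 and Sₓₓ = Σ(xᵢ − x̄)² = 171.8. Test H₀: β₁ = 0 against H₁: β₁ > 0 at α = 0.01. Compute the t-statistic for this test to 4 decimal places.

t = 1.0446

MSE = SSE/(n − 2) = 1308.5/309 = 4.23463.
SE(b₁) = √(MSE/Sₓₓ) = √(4.23463/171.8) = 0.156999.
t = 0.164 / 0.156999 = 1.0446.
df = n − 2 = 309.
One-sided p ≈ 0.1485, which is ≥ 0.01, so fail to reject H₀.
The data do not give significant evidence that the true slope on patient age is positive.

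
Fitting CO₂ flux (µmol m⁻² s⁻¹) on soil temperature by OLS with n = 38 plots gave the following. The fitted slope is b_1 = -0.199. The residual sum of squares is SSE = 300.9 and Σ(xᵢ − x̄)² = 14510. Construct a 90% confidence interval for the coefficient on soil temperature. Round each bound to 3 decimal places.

MSE = SSE/(n − 2) = 300.9/36 = 8.35833.
SE(b_1) = √(MSE/Sₓₓ) = √(8.35833/14510) = 0.0240008.
df = n − 2 = 36.
t* = t_{0.05, 36} = 1.688298.
Margin = t* × SE = 1.688298 × 0.0240008 = 0.04052.
CI: -0.199 ± 0.04052 → (-0.240, -0.158).
With 90% confidence, each one-unit increase in soil temperature is associated with a change of between -0.240 and -0.158 µmol m⁻² s⁻¹ in CO₂ flux.

(-0.240, -0.158)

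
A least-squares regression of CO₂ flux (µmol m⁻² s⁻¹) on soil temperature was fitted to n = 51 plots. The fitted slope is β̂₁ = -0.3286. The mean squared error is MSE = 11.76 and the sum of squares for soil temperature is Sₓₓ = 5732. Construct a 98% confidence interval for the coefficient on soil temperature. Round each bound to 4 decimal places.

(-0.4375, -0.2197)

SE(β̂₁) = √(MSE/Sₓₓ) = √(11.76/5732) = 0.045295.
df = n − 2 = 49.
t* = t_{0.01, 49} = 2.404892.
Margin = t* × SE = 2.404892 × 0.045295 = 0.108930.
CI: -0.3286 ± 0.108930 → (-0.4375, -0.2197).
With 98% confidence, each one-unit increase in soil temperature is associated with a change of between -0.4375 and -0.2197 µmol m⁻² s⁻¹ in CO₂ flux.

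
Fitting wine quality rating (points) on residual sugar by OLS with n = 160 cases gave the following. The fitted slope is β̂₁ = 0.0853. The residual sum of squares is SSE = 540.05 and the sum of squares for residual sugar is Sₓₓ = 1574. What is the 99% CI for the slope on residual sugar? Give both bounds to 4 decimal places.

MSE = SSE/(n − 2) = 540.05/158 = 3.41804.
SE(β̂₁) = √(MSE/Sₓₓ) = √(3.41804/1574) = 0.0466.
df = n − 2 = 158.
t* = t_{0.005, 158} = 2.607304.
Margin = t* × SE = 2.607304 × 0.0466 = 0.121500.
CI: 0.0853 ± 0.121500 → (-0.0362, 0.2068).
With 99% confidence, each one-unit increase in residual sugar is associated with a change of between -0.0362 and 0.2068 points in wine quality rating.

(-0.0362, 0.2068)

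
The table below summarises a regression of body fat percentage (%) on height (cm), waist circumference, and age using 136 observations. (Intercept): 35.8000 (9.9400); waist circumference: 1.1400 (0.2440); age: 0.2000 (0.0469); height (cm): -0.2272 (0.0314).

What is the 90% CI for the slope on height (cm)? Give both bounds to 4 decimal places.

Read off: b = -0.2272, SE = 0.0314 for height (cm).
df = n − k − 1 = 136 − 3 − 1 = 132.
t* = t_{0.05, 132} = 1.656479.
Margin = t* × SE = 1.656479 × 0.0314 = 0.052013.
CI: -0.2272 ± 0.052013 → (-0.2792, -0.1752).

(-0.2792, -0.1752)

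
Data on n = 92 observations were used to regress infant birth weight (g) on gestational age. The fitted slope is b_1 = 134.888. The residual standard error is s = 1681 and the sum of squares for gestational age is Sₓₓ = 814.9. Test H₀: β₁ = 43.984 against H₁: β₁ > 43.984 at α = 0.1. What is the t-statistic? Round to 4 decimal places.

t = 1.5437

SE(b_1) = s/√Sₓₓ = 1681/√814.9 = 58.8865.
t = (134.888 − 43.984) / 58.8865 = 1.5437.
df = n − 2 = 90.
One-sided p ≈ 0.0631, which is < 0.1, so reject H₀.
There is evidence that the true slope on gestational age exceeds 43.984 g per unit.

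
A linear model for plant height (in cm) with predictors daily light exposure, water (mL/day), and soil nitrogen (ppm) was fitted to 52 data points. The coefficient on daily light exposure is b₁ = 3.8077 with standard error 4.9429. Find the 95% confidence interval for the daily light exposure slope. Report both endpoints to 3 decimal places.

(-6.131, 13.746)

df = n − k − 1 = 52 − 3 − 1 = 48.
t* = t_{0.025, 48} = 2.010635.
Margin = t* × SE = 2.010635 × 4.9429 = 9.93837.
CI: 3.8077 ± 9.93837 → (-6.131, 13.746).
With 95% confidence, each one-unit increase in daily light exposure is associated with a change of between -6.131 and 13.746 cm in plant height, holding the other predictors fixed.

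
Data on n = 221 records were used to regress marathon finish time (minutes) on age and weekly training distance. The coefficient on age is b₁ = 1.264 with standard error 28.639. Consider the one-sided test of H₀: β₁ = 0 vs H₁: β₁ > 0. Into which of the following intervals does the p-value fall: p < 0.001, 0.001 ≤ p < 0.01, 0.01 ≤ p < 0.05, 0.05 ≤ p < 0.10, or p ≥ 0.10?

p ≥ 0.10

t = 1.264 / 28.639 = 0.044.
df = n − k − 1 = 221 − 2 − 1 = 218.
One-sided p = P(T_{218} > t) ≈ 0.4824.
So p ≥ 0.10.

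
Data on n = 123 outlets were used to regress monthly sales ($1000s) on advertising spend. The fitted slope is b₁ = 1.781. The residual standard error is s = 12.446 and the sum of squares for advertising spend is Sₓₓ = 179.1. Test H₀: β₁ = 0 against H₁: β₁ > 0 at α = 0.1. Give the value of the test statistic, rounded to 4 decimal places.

t = 1.9151

SE(b₁) = s/√Sₓₓ = 12.446/√179.1 = 0.929998.
t = 1.781 / 0.929998 = 1.9151.
df = n − 2 = 121.
One-sided p ≈ 0.0289, which is < 0.1, so reject H₀.
There is evidence that the true slope on advertising spend is positive.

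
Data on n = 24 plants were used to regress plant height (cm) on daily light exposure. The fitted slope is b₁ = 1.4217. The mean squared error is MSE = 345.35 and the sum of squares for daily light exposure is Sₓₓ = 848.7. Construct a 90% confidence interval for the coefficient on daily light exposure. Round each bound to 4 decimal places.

SE(b₁) = √(MSE/Sₓₓ) = √(345.35/848.7) = 0.6379.
df = n − 2 = 22.
t* = t_{0.05, 22} = 1.717144.
Margin = t* × SE = 1.717144 × 0.6379 = 1.095366.
CI: 1.4217 ± 1.095366 → (0.3263, 2.5171).
With 90% confidence, each one-unit increase in daily light exposure is associated with a change of between 0.3263 and 2.5171 cm in plant height.

(0.3263, 2.5171)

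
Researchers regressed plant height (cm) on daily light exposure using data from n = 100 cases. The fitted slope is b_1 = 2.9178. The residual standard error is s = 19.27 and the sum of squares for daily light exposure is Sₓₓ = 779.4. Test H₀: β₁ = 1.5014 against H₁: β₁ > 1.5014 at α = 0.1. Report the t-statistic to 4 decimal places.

t = 2.0520

SE(b_1) = s/√Sₓₓ = 19.27/√779.4 = 0.690242.
t = (2.9178 − 1.5014) / 0.690242 = 2.0520.
df = n − 2 = 98.
One-sided p ≈ 0.0214, which is < 0.1, so reject H₀.
There is evidence that the true slope on daily light exposure exceeds 1.5014 cm per unit.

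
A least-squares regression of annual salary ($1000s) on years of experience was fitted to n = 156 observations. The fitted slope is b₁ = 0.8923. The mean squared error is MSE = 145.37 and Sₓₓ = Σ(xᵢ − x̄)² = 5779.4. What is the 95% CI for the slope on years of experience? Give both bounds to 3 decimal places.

SE(b₁) = √(MSE/Sₓₓ) = √(145.37/5779.4) = 0.158597.
df = n − 2 = 154.
t* = t_{0.025, 154} = 1.975488.
Margin = t* × SE = 1.975488 × 0.158597 = 0.31331.
CI: 0.8923 ± 0.31331 → (0.579, 1.206).
With 95% confidence, each one-unit increase in years of experience is associated with a change of between 0.579 and 1.206 $1000s in annual salary.

(0.579, 1.206)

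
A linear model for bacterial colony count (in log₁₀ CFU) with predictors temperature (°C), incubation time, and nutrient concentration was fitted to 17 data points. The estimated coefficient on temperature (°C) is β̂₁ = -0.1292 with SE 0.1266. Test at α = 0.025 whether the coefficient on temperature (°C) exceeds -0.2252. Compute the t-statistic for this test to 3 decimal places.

H₀: β₁ = -0.2252 vs H₁: β₁ > -0.2252.
t = (β̂₁ − β₁⁰)/SE = (-0.1292 − (-0.2252)) / 0.1266 = 0.758.
df = n − k − 1 = 17 − 3 − 1 = 13.
One-sided p ≈ 0.2309, which is ≥ 0.025, so fail to reject H₀.
The data do not give significant evidence that the true slope on temperature (°C) exceeds -0.2252 log₁₀ CFU per unit, holding the other predictors fixed.

t = 0.758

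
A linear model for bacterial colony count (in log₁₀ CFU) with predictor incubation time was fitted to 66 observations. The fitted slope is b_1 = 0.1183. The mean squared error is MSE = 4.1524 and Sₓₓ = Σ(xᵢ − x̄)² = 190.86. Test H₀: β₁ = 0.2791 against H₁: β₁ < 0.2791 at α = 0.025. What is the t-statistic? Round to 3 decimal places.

t = -1.090

SE(b_1) = √(MSE/Sₓₓ) = √(4.1524/190.86) = 0.1475.
t = (0.1183 − 0.2791) / 0.1475 = -1.090.
df = n − 2 = 64.
One-sided p ≈ 0.1399, which is ≥ 0.025, so fail to reject H₀.
The data do not give significant evidence that the true slope on incubation time is below 0.2791 log₁₀ CFU per unit.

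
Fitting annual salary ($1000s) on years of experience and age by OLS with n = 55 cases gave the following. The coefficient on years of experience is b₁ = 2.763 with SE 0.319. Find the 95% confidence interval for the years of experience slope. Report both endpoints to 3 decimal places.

(2.123, 3.403)

df = n − k − 1 = 55 − 2 − 1 = 52.
t* = t_{0.025, 52} = 2.006647.
Margin = t* × SE = 2.006647 × 0.319 = 0.64012.
CI: 2.763 ± 0.64012 → (2.123, 3.403).
With 95% confidence, each one-unit increase in years of experience is associated with a change of between 2.123 and 3.403 $1000s in annual salary, holding the other predictors fixed.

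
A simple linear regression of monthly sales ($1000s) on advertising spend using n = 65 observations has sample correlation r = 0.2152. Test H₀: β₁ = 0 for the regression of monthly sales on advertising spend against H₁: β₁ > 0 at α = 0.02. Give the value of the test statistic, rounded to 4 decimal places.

t = 1.7491

t = r·√(n − 2)/√(1 − r²) = 0.2152·√63/√0.953689 = 1.7491.
df = n − 2 = 63.
One-sided p ≈ 0.0426, which is ≥ 0.02, so fail to reject H₀.
The data do not give significant evidence of a linear association between advertising spend and monthly sales.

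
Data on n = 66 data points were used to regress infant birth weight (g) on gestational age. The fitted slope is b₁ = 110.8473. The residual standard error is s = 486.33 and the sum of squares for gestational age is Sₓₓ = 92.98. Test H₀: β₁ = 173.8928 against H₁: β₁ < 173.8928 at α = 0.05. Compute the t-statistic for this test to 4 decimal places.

t = -1.2500

SE(b₁) = s/√Sₓₓ = 486.33/√92.98 = 50.4355.
t = (110.8473 − 173.8928) / 50.4355 = -1.2500.
df = n − 2 = 64.
One-sided p ≈ 0.1079, which is ≥ 0.05, so fail to reject H₀.
The data do not give significant evidence that the true slope on gestational age is below 173.8928 g per unit.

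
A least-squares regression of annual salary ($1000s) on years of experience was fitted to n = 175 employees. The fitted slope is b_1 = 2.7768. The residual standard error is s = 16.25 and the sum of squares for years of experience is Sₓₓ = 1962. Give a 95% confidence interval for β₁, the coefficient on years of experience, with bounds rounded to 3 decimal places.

SE(b_1) = s/√Sₓₓ = 16.25/√1962 = 0.366863.
df = n − 2 = 173.
t* = t_{0.025, 173} = 1.973771.
Margin = t* × SE = 1.973771 × 0.366863 = 0.72410.
CI: 2.7768 ± 0.72410 → (2.053, 3.501).
With 95% confidence, each one-unit increase in years of experience is associated with a change of between 2.053 and 3.501 $1000s in annual salary.

(2.053, 3.501)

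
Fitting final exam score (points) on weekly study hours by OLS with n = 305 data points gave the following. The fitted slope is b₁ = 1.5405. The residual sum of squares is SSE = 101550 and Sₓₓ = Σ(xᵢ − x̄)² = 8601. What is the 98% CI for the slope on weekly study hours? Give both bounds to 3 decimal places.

MSE = SSE/(n − 2) = 101550/303 = 335.149.
SE(b₁) = √(MSE/Sₓₓ) = √(335.149/8601) = 0.197399.
df = n − 2 = 303.
t* = t_{0.01, 303} = 2.338718.
Margin = t* × SE = 2.338718 × 0.197399 = 0.46166.
CI: 1.5405 ± 0.46166 → (1.079, 2.002).
With 98% confidence, each one-unit increase in weekly study hours is associated with a change of between 1.079 and 2.002 points in final exam score.

(1.079, 2.002)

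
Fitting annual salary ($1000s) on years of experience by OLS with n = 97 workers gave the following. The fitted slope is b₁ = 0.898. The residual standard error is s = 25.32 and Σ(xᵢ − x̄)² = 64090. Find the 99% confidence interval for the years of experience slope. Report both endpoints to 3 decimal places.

(0.635, 1.161)

SE(b₁) = s/√Sₓₓ = 25.32/√64090 = 0.100016.
df = n − 2 = 95.
t* = t_{0.005, 95} = 2.628576.
Margin = t* × SE = 2.628576 × 0.100016 = 0.26290.
CI: 0.898 ± 0.26290 → (0.635, 1.161).
With 99% confidence, each one-unit increase in years of experience is associated with a change of between 0.635 and 1.161 $1000s in annual salary.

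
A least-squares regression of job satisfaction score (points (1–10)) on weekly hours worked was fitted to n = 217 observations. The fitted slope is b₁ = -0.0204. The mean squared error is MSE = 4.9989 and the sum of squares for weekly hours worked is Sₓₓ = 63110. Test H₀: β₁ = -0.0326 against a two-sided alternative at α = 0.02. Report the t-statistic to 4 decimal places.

SE(b₁) = √(MSE/Sₓₓ) = √(4.9989/63110) = 0.00889996.
t = (-0.0204 − (-0.0326)) / 0.00889996 = 1.3708.
df = n − 2 = 215.
Two-sided p ≈ 0.1719, which is ≥ 0.02, so fail to reject H₀.
The data are consistent with a true slope of -0.0326 points (1–10) per unit of weekly hours worked.

t = 1.3708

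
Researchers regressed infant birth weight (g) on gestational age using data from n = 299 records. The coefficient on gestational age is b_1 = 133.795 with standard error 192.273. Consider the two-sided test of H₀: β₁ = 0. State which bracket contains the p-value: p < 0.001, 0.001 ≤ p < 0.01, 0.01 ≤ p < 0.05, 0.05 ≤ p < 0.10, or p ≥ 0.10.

p ≥ 0.10

t = 133.795 / 192.273 = 0.696.
df = n − 2 = 299 − 2 = 297.
Two-sided p = 2·P(T_{297} > |t|) ≈ 0.4871.
So p ≥ 0.10.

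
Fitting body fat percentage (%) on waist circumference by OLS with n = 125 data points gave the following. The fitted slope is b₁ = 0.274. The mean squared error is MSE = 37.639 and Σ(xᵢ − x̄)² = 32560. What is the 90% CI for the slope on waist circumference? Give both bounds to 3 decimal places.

(0.218, 0.330)

SE(b₁) = √(MSE/Sₓₓ) = √(37.639/32560) = 0.0339998.
df = n − 2 = 123.
t* = t_{0.05, 123} = 1.657336.
Margin = t* × SE = 1.657336 × 0.0339998 = 0.05635.
CI: 0.274 ± 0.05635 → (0.218, 0.330).
With 90% confidence, each one-unit increase in waist circumference is associated with a change of between 0.218 and 0.330 % in body fat percentage.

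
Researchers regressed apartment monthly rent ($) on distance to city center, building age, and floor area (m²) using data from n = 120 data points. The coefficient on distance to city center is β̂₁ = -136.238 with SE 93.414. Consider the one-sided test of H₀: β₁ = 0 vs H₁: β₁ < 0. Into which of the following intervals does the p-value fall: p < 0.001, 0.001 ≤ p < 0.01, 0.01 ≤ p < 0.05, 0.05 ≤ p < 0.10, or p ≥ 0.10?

0.05 ≤ p < 0.10

t = -136.238 / 93.414 = -1.458.
df = n − k − 1 = 120 − 3 − 1 = 116.
One-sided p = P(T_{116} < t) ≈ 0.0737.
So 0.05 ≤ p < 0.10.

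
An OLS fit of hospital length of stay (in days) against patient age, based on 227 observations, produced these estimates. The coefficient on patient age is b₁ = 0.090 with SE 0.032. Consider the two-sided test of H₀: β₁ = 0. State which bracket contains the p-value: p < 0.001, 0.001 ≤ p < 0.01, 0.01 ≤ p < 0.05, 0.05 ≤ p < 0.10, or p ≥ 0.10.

t = 0.090 / 0.032 = 2.812.
df = n − 2 = 227 − 2 = 225.
Two-sided p = 2·P(T_{225} > |t|) ≈ 0.0054.
So 0.001 ≤ p < 0.01.

0.001 ≤ p < 0.01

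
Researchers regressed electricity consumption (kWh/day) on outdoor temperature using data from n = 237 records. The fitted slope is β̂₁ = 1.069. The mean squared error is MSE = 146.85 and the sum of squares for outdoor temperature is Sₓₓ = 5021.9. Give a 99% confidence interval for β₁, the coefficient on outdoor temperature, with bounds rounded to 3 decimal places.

SE(β̂₁) = √(MSE/Sₓₓ) = √(146.85/5021.9) = 0.171003.
df = n − 2 = 235.
t* = t_{0.005, 235} = 2.596912.
Margin = t* × SE = 2.596912 × 0.171003 = 0.44408.
CI: 1.069 ± 0.44408 → (0.625, 1.513).
With 99% confidence, each one-unit increase in outdoor temperature is associated with a change of between 0.625 and 1.513 kWh/day in electricity consumption.

(0.625, 1.513)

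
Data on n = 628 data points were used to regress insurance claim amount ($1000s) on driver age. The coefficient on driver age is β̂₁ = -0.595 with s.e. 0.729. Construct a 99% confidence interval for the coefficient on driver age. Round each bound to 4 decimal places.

(-2.4785, 1.2885)

df = n − 2 = 628 − 2 = 626.
t* = t_{0.005, 626} = 2.583706.
Margin = t* × SE = 2.583706 × 0.729 = 1.883522.
CI: -0.595 ± 1.883522 → (-2.4785, 1.2885).
With 99% confidence, each one-unit increase in driver age is associated with a change of between -2.4785 and 1.2885 $1000s in insurance claim amount.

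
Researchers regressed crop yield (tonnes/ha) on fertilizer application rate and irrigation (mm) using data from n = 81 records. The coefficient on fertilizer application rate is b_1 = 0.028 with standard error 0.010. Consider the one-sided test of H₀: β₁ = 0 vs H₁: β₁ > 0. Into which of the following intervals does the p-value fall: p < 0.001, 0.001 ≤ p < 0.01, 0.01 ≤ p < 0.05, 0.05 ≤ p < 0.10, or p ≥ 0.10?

t = 0.028 / 0.010 = 2.800.
df = n − k − 1 = 81 − 2 − 1 = 78.
One-sided p = P(T_{78} > t) ≈ 0.0032.
So 0.001 ≤ p < 0.01.

0.001 ≤ p < 0.01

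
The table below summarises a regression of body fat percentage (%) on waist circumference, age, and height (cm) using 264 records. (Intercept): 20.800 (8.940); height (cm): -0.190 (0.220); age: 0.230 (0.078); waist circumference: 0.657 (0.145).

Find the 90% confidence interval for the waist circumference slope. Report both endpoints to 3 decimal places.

(0.418, 0.896)

Read off: b = 0.657, SE = 0.145 for waist circumference.
df = n − k − 1 = 264 − 3 − 1 = 260.
t* = t_{0.05, 260} = 1.650735.
Margin = t* × SE = 1.650735 × 0.145 = 0.23936.
CI: 0.657 ± 0.23936 → (0.418, 0.896).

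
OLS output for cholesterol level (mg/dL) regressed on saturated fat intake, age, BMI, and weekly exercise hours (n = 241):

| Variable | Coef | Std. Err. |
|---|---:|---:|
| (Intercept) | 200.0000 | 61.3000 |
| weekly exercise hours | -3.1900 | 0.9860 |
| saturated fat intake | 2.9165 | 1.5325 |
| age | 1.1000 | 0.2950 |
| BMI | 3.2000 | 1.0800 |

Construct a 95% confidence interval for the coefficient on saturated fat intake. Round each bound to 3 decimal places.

Read off: b = 2.9165, SE = 1.5325 for saturated fat intake.
df = n − k − 1 = 241 − 4 − 1 = 236.
t* = t_{0.025, 236} = 1.970067.
Margin = t* × SE = 1.970067 × 1.5325 = 3.01913.
CI: 2.9165 ± 3.01913 → (-0.103, 5.936).

(-0.103, 5.936)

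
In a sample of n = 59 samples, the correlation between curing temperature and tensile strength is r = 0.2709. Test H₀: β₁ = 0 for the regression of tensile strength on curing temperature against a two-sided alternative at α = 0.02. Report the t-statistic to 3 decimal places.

t = 2.125

t = r·√(n − 2)/√(1 − r²) = 0.2709·√57/√0.926613 = 2.125.
df = n − 2 = 57.
Two-sided p ≈ 0.0380, which is ≥ 0.02, so fail to reject H₀.
The data do not give significant evidence of a linear association between curing temperature and tensile strength.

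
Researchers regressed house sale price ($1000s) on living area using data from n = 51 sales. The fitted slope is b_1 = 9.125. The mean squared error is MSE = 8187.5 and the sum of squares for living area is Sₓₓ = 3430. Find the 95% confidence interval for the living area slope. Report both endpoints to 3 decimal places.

SE(b_1) = √(MSE/Sₓₓ) = √(8187.5/3430) = 1.545.
df = n − 2 = 49.
t* = t_{0.025, 49} = 2.009575.
Margin = t* × SE = 2.009575 × 1.545 = 3.10479.
CI: 9.125 ± 3.10479 → (6.020, 12.230).
With 95% confidence, each one-unit increase in living area is associated with a change of between 6.020 and 12.230 $1000s in house sale price.

(6.020, 12.230)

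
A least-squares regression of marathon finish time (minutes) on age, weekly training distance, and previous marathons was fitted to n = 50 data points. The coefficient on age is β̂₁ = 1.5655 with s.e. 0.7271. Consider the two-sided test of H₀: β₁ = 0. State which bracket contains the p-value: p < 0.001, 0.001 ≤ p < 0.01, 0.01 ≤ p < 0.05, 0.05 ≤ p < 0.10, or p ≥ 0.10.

0.01 ≤ p < 0.05

t = 1.5655 / 0.7271 = 2.153.
df = n − k − 1 = 50 − 3 − 1 = 46.
Two-sided p = 2·P(T_{46} > |t|) ≈ 0.0366.
So 0.01 ≤ p < 0.05.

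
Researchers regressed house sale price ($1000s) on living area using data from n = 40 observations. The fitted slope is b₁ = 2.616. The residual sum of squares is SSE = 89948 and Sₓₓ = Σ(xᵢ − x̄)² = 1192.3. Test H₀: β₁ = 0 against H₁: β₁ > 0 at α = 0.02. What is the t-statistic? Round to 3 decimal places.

MSE = SSE/(n − 2) = 89948/38 = 2367.05.
SE(b₁) = √(MSE/Sₓₓ) = √(2367.05/1192.3) = 1.409.
t = 2.616 / 1.409 = 1.857.
df = n − 2 = 38.
One-sided p ≈ 0.0356, which is ≥ 0.02, so fail to reject H₀.
The data do not give significant evidence that the true slope on living area is positive.

t = 1.857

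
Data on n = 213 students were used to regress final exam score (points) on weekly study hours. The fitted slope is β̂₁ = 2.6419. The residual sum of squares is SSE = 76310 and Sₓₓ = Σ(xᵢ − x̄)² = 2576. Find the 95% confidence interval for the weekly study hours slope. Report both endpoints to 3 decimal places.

(1.903, 3.381)

MSE = SSE/(n − 2) = 76310/211 = 361.659.
SE(β̂₁) = √(MSE/Sₓₓ) = √(361.659/2576) = 0.374694.
df = n − 2 = 211.
t* = t_{0.025, 211} = 1.971271.
Margin = t* × SE = 1.971271 × 0.374694 = 0.73862.
CI: 2.6419 ± 0.73862 → (1.903, 3.381).
With 95% confidence, each one-unit increase in weekly study hours is associated with a change of between 1.903 and 3.381 points in final exam score.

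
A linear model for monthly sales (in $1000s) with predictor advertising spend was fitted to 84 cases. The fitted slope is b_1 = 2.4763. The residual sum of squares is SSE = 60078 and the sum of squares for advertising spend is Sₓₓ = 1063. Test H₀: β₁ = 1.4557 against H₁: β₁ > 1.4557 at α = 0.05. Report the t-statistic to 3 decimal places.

MSE = SSE/(n − 2) = 60078/82 = 732.659.
SE(b_1) = √(MSE/Sₓₓ) = √(732.659/1063) = 0.830203.
t = (2.4763 − 1.4557) / 0.830203 = 1.229.
df = n − 2 = 82.
One-sided p ≈ 0.1112, which is ≥ 0.05, so fail to reject H₀.
The data do not give significant evidence that the true slope on advertising spend exceeds 1.4557 $1000s per unit.

t = 1.229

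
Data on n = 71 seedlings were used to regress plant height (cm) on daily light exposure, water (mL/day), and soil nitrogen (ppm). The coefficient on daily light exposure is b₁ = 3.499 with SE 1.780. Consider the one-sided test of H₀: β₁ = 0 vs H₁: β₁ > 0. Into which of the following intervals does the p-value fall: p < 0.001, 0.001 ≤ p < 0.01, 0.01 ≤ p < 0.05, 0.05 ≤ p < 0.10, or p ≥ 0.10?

t = 3.499 / 1.780 = 1.966.
df = n − k − 1 = 71 − 3 − 1 = 67.
One-sided p = P(T_{67} > t) ≈ 0.0267.
So 0.01 ≤ p < 0.05.

0.01 ≤ p < 0.05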